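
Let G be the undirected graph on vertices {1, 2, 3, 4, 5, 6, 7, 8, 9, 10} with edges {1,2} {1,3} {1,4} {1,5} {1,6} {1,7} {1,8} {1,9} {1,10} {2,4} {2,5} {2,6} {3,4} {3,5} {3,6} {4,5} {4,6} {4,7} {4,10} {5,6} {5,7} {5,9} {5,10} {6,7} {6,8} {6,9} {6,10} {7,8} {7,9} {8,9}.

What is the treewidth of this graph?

4

A width-4 tree decomposition is:
Bags: B1 = {1, 4, 5, 6, 7}  B2 = {1, 5, 6, 7, 9}  B3 = {1, 6, 7, 8, 9}  B4 = {1, 4, 5, 6, 10}  B5 = {1, 2, 4, 5, 6}  B6 = {1, 3, 4, 5, 6}
Tree: B1–B2, B2–B3, B1–B4, B4–B5, B1–B6
Every bag has size at most 5, so the width is 5 − 1 = 4 and tw(G) ≤ 4. For the lower bound, the 5 vertices {1, 6, 7, 8, 9} are pairwise adjacent, and any tree decomposition puts a clique entirely inside one bag — forcing width ≥ 4. Therefore the treewidth is 4.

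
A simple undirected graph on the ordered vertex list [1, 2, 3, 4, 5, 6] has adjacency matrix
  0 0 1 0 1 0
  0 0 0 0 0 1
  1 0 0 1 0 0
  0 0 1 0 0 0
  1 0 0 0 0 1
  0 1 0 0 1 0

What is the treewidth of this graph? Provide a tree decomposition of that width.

Treewidth 1.
One such decomposition:
Bags: B1 = {2, 6}  B2 = {5, 6}  B3 = {1, 5}  B4 = {1, 3}  B5 = {3, 4}
Tree: B1–B2, B2–B3, B3–B4, B4–B5

Each bag holds 2 vertices, so the decomposition has width 1, which upper-bounds the treewidth. Any graph with an edge has treewidth ≥ 1, and G has the edge 2–6. The upper and lower bounds meet at 1, so that is the treewidth.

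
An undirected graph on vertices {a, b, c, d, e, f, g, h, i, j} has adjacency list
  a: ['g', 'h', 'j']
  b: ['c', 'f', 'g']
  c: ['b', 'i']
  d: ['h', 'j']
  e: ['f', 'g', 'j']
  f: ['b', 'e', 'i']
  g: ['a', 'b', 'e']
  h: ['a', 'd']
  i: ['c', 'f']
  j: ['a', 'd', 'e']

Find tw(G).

2

A width-2 tree decomposition is:
Bags: B1 = {b, c, i}  B2 = {b, f, i}  B3 = {b, f, g}  B4 = {e, f, g}  B5 = {a, e, g}  B6 = {a, e, j}  B7 = {a, h, j}  B8 = {d, h, j}
Tree: B1–B2, B2–B3, B3–B4, B4–B5, B5–B6, B6–B7, B7–B8
Every bag has size at most 3, so the width is 3 − 1 = 2 and tw(G) ≤ 2. The edges c–i–f–b–c form a cycle, so G is not a tree and its treewidth is at least 2. Therefore the treewidth is 2.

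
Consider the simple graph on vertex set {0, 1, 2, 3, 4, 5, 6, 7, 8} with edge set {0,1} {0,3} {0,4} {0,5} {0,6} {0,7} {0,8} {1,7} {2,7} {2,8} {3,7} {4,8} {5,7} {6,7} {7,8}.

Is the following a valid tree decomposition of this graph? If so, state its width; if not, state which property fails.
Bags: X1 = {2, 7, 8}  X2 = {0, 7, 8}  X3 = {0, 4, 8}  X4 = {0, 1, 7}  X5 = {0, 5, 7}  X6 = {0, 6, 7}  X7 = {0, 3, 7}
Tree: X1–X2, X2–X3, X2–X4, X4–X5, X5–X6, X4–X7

Checking the three conditions: (i) the bags cover all of {0, 1, 2, 3, 4, 5, 6, 7, 8}; (ii) for each edge, some bag contains both endpoints; (iii) the bags containing any fixed vertex form a subtree. All hold, so the decomposition is valid with width 3 − 1 = 2.

Yes; width 2.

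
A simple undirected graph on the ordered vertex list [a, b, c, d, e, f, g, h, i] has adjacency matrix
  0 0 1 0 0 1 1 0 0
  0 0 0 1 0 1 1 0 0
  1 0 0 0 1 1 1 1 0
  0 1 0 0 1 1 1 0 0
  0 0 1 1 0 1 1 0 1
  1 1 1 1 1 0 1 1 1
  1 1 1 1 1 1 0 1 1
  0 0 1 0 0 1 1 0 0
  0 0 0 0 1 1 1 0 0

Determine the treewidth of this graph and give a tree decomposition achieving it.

Each bag holds 4 vertices, so the decomposition has width 3, which upper-bounds the treewidth. Conversely, {d, e, f, g} is a clique of size 4, and the vertices of any clique must share a bag in every tree decomposition; so some bag has ≥ 4 vertices and tw(G) ≥ 3. The upper and lower bounds meet at 3, so that is the treewidth.

Treewidth 3.
One optimal decomposition is:
Bags: B1 = {d, e, f, g}  B2 = {c, e, f, g}  B3 = {c, f, g, h}  B4 = {e, f, g, i}  B5 = {b, d, f, g}  B6 = {a, c, f, g}
Tree: B1–B2, B2–B3, B1–B4, B1–B5, B3–B6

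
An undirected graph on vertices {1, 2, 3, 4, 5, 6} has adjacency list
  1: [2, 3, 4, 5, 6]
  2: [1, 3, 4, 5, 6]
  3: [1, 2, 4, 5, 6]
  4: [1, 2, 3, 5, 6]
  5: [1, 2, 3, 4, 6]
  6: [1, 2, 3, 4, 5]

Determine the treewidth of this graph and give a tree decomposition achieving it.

Treewidth 5.
Bags: B1 = {1, 2, 3, 4, 5, 6}
Tree: (single bag)

With just one bag of size 6, the width is 6 − 1 = 5, so tw(G) ≤ 5. For the lower bound, the 6 vertices {1, 2, 3, 4, 5, 6} are pairwise adjacent, and any tree decomposition puts a clique entirely inside one bag — forcing width ≥ 5. Hence tw(G) = 5 exactly.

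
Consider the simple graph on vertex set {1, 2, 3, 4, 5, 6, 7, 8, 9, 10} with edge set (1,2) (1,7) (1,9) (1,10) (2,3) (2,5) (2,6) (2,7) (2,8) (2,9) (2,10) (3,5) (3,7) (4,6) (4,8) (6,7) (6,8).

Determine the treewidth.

2

A width-2 tree decomposition is:
Bags: B1 = {1, 2, 7}  B2 = {2, 6, 7}  B3 = {1, 2, 10}  B4 = {2, 6, 8}  B5 = {1, 2, 9}  B6 = {4, 6, 8}  B7 = {2, 3, 7}  B8 = {2, 3, 5}
Tree: B1–B2, B1–B3, B2–B4, B3–B5, B4–B6, B2–B7, B7–B8
The largest bag has 3 vertices, giving width 2; this decomposition certifies tw(G) ≤ 2. On the other hand G contains the 3-clique {1, 2, 9}. A clique must lie in a single bag of any decomposition, so no decomposition can have width below 2. Combining the bounds, tw(G) = 2.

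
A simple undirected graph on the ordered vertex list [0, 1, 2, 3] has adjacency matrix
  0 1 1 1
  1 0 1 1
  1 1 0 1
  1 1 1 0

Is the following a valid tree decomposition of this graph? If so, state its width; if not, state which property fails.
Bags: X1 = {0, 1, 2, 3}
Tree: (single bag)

Checking the three conditions: (i) the bags cover all of {0, 1, 2, 3}; (ii) for each edge, some bag contains both endpoints; (iii) the bags containing any fixed vertex form a subtree. All hold, so the decomposition is valid with width 4 − 1 = 3.

Yes; width 3.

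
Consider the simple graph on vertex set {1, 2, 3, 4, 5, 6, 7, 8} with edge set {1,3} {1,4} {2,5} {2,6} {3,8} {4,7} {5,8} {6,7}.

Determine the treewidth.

A width-2 tree decomposition is:
Bags: B1 = {2, 5, 8}  B2 = {2, 6, 8}  B3 = {6, 7, 8}  B4 = {4, 7, 8}  B5 = {1, 4, 8}  B6 = {1, 3, 8}
Tree: B1–B2, B2–B3, B3–B4, B4–B5, B5–B6
Every bag has size at most 3, so the width is 3 − 1 = 2 and tw(G) ≤ 2. The edges 8–5–2–6–7–4–1–3–8 form a cycle, so G is not a tree and its treewidth is at least 2. Therefore the treewidth is 2.

2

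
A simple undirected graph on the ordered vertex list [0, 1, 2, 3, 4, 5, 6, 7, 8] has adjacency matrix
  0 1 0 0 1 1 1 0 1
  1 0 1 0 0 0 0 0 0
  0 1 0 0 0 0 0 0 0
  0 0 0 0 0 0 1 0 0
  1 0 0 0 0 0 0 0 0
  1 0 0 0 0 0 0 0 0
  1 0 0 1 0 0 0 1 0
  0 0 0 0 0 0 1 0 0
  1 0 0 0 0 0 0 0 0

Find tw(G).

1

A width-1 tree decomposition is:
Bags: B1 = {0, 8}  B2 = {0, 5}  B3 = {0, 6}  B4 = {0, 1}  B5 = {0, 4}  B6 = {3, 6}  B7 = {6, 7}  B8 = {1, 2}
Tree: B1–B2, B1–B3, B2–B4, B2–B5, B3–B6, B6–B7, B4–B8
Each bag holds 2 vertices, so the decomposition has width 1, which upper-bounds the treewidth. G has an edge, so its treewidth is at least 1. Hence tw(G) = 1 exactly.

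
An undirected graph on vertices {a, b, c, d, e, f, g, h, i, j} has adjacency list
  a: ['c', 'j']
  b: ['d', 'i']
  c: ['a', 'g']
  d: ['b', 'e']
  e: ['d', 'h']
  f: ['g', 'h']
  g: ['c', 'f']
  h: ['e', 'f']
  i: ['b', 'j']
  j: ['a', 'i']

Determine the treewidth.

A width-2 tree decomposition is:
Bags: B1 = {d, e, h}  B2 = {d, f, h}  B3 = {d, f, g}  B4 = {c, d, g}  B5 = {a, c, d}  B6 = {a, d, j}  B7 = {d, i, j}  B8 = {b, d, i}
Tree: B1–B2, B2–B3, B3–B4, B4–B5, B5–B6, B6–B7, B7–B8
The largest bag has 3 vertices, giving width 2; this decomposition certifies tw(G) ≤ 2. The edges d–e–h–f–g–c–a–j–i–b–d form a cycle, so G is not a tree and its treewidth is at least 2. The upper and lower bounds meet at 2, so that is the treewidth.

2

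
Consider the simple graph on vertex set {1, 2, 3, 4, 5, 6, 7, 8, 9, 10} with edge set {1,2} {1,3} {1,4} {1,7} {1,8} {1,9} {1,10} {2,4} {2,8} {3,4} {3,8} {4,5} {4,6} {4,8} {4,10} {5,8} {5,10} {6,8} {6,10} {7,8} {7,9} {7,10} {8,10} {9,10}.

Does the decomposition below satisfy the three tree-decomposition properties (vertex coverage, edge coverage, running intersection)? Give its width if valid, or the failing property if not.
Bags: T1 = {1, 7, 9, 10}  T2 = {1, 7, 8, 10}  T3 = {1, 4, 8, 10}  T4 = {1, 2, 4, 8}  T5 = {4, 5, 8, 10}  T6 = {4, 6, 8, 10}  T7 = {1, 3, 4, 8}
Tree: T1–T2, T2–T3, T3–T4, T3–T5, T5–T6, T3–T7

Checking the three conditions: (i) the bags cover all of {1, 2, 3, 4, 5, 6, 7, 8, 9, 10}; (ii) for each edge, some bag contains both endpoints; (iii) the bags containing any fixed vertex form a subtree. All hold, so the decomposition is valid with width 4 − 1 = 3.

Yes; width 3.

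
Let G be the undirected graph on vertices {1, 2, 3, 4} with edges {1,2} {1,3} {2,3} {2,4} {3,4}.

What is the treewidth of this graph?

2

A width-2 tree decomposition is:
Bags: B1 = {2, 3, 4}  B2 = {1, 2, 3}
Tree: B1–B2
The largest bag has 3 vertices, giving width 2; this decomposition certifies tw(G) ≤ 2. On the other hand G contains the 3-clique {1, 2, 3}. A clique must lie in a single bag of any decomposition, so no decomposition can have width below 2. Combining the bounds, tw(G) = 2.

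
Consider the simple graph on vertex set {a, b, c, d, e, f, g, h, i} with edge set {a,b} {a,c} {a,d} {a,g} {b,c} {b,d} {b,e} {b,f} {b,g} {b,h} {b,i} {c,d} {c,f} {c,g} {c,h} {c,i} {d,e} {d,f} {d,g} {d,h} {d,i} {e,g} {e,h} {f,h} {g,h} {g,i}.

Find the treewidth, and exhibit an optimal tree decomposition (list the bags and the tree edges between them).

Each bag holds 5 vertices, so the decomposition has width 4, which upper-bounds the treewidth. On the other hand G contains the 5-clique {b, d, e, g, h}. A clique must lie in a single bag of any decomposition, so no decomposition can have width below 4. Therefore the treewidth is 4.

Treewidth 4.
One such decomposition:
Bags: B1 = {b, c, d, g, h}  B2 = {b, c, d, f, h}  B3 = {b, c, d, g, i}  B4 = {a, b, c, d, g}  B5 = {b, d, e, g, h}
Tree: B1–B2, B1–B3, B3–B4, B1–B5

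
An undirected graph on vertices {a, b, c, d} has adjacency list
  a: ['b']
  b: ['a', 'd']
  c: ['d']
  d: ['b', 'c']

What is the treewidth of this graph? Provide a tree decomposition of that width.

Every bag has size at most 2, so the width is 2 − 1 = 1 and tw(G) ≤ 1. Since G has at least one edge (e.g. b–d), it is not an edgeless graph, so tw(G) ≥ 1. Therefore the treewidth is 1.

Treewidth 1.
One optimal decomposition is:
Bags: B1 = {b, d}  B2 = {c, d}  B3 = {a, b}
Tree: B1–B2, B1–B3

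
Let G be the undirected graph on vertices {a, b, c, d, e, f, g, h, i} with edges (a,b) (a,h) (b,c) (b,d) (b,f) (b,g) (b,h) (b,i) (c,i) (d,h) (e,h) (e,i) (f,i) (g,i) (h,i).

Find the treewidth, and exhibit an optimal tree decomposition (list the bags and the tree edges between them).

Treewidth 2.
One such decomposition:
Bags: B1 = {e, h, i}  B2 = {b, h, i}  B3 = {a, b, h}  B4 = {b, f, i}  B5 = {b, g, i}  B6 = {b, d, h}  B7 = {b, c, i}
Tree: B1–B2, B2–B3, B2–B4, B2–B5, B3–B6, B4–B7

Every bag has size at most 3, so the width is 3 − 1 = 2 and tw(G) ≤ 2. For the lower bound, the 3 vertices {e, h, i} are pairwise adjacent, and any tree decomposition puts a clique entirely inside one bag — forcing width ≥ 2. Combining the bounds, tw(G) = 2.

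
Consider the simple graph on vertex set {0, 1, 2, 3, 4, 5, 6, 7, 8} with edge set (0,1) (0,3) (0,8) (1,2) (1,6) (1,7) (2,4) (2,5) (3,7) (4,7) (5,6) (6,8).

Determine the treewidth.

A width-3 tree decomposition is:
Bags: B1 = {0, 3, 7, 8}  B2 = {0, 1, 7, 8}  B3 = {1, 6, 7, 8}  B4 = {1, 4, 6, 7}  B5 = {1, 2, 4, 6}  B6 = {2, 4, 5, 6}
Tree: B1–B2, B2–B3, B3–B4, B4–B5, B5–B6
Every bag has size at most 4, so the width is 4 − 1 = 3 and tw(G) ≤ 3. For the lower bound: the 4 vertex sets {0,3,8}, {7}, {1}, {2,4,5,6} are disjoint, each induces a connected subgraph, and every pair is joined by at least one edge of G. Contracting each set to a single vertex therefore yields K_{4} as a minor, and since treewidth is minor-monotone, tw(G) ≥ tw(K_{4}) = 3. Hence tw(G) = 3 exactly.

3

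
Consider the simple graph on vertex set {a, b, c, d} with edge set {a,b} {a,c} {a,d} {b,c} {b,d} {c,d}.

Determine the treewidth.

3

A width-3 tree decomposition is:
Bags: B1 = {a, b, c, d}
Tree: (single bag)
A single bag containing all 4 vertices is trivially a valid decomposition of width 3. Conversely, {a, b, c, d} is a clique of size 4, and the vertices of any clique must share a bag in every tree decomposition; so some bag has ≥ 4 vertices and tw(G) ≥ 3. Therefore the treewidth is 3.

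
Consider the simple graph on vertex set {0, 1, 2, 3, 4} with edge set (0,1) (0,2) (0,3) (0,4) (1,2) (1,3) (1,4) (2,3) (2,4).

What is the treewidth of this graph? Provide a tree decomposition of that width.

Each bag holds 4 vertices, so the decomposition has width 3, which upper-bounds the treewidth. On the other hand G contains the 4-clique {0, 1, 2, 3}. A clique must lie in a single bag of any decomposition, so no decomposition can have width below 3. Hence tw(G) = 3 exactly.

Treewidth 3.
One such decomposition:
Bags: B1 = {0, 1, 2, 4}  B2 = {0, 1, 2, 3}
Tree: B1–B2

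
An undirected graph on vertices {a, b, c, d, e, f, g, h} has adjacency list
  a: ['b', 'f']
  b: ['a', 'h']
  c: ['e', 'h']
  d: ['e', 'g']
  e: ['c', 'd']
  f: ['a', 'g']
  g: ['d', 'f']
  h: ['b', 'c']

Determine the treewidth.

2

A width-2 tree decomposition is:
Bags: B1 = {a, f, g}  B2 = {a, d, g}  B3 = {a, d, e}  B4 = {a, c, e}  B5 = {a, c, h}  B6 = {a, b, h}
Tree: B1–B2, B2–B3, B3–B4, B4–B5, B5–B6
The largest bag has 3 vertices, giving width 2; this decomposition certifies tw(G) ≤ 2. The edges a–f–g–d–e–c–h–b–a form a cycle, so G is not a tree and its treewidth is at least 2. The upper and lower bounds meet at 2, so that is the treewidth.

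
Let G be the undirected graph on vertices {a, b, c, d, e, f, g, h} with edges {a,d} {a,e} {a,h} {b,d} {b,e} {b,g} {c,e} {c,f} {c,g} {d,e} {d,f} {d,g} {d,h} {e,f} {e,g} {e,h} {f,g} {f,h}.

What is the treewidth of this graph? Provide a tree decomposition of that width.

Treewidth 3.
Bags: B1 = {d, e, f, g}  B2 = {d, e, f, h}  B3 = {c, e, f, g}  B4 = {b, d, e, g}  B5 = {a, d, e, h}
Tree: B1–B2, B1–B3, B1–B4, B2–B5

Every bag has size at most 4, so the width is 4 − 1 = 3 and tw(G) ≤ 3. Conversely, {a, d, e, h} is a clique of size 4, and the vertices of any clique must share a bag in every tree decomposition; so some bag has ≥ 4 vertices and tw(G) ≥ 3. Therefore the treewidth is 3.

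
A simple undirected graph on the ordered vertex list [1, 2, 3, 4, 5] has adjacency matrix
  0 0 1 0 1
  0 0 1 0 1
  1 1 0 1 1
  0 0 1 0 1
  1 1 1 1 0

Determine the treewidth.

2

A width-2 tree decomposition is:
Bags: B1 = {1, 3, 5}  B2 = {2, 3, 5}  B3 = {3, 4, 5}
Tree: B1–B2, B2–B3
Every bag has size at most 3, so the width is 3 − 1 = 2 and tw(G) ≤ 2. Conversely, {1, 3, 5} is a clique of size 3, and the vertices of any clique must share a bag in every tree decomposition; so some bag has ≥ 3 vertices and tw(G) ≥ 2. Combining the bounds, tw(G) = 2.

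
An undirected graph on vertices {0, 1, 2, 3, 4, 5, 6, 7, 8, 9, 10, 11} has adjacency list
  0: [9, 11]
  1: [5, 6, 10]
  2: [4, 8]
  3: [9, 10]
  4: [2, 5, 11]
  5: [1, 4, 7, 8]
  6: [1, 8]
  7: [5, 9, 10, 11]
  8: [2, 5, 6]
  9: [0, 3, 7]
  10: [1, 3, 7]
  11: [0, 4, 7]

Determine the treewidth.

3

A width-3 tree decomposition is:
Bags: B1 = {2, 4, 6, 8}  B2 = {4, 5, 6, 8}  B3 = {1, 4, 5, 6}  B4 = {1, 4, 5, 11}  B5 = {1, 5, 7, 11}  B6 = {1, 7, 10, 11}  B7 = {0, 7, 10, 11}  B8 = {0, 7, 9, 10}  B9 = {0, 3, 9, 10}
Tree: B1–B2, B2–B3, B3–B4, B4–B5, B5–B6, B6–B7, B7–B8, B8–B9
Each bag holds 4 vertices, so the decomposition has width 3, which upper-bounds the treewidth. For the lower bound: the 4 vertex sets {2,6,8}, {4}, {5}, {1,7,10,11} are disjoint, each induces a connected subgraph, and every pair is joined by at least one edge of G. Contracting each set to a single vertex therefore yields K_{4} as a minor, and since treewidth is minor-monotone, tw(G) ≥ tw(K_{4}) = 3. The upper and lower bounds meet at 3, so that is the treewidth.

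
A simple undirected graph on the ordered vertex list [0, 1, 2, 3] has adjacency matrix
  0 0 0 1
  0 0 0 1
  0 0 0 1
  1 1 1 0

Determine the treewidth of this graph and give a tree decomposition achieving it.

Treewidth 1.
One such decomposition:
Bags: B1 = {1, 3}  B2 = {2, 3}  B3 = {0, 3}
Tree: B1–B2, B1–B3

Each bag holds 2 vertices, so the decomposition has width 1, which upper-bounds the treewidth. Since G has at least one edge (e.g. 1–3), it is not an edgeless graph, so tw(G) ≥ 1. The upper and lower bounds meet at 1, so that is the treewidth.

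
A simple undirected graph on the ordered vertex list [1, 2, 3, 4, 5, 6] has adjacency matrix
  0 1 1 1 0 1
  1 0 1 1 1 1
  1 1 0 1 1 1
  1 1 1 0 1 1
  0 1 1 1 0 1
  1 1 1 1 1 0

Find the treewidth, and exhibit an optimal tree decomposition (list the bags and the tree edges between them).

The largest bag has 5 vertices, giving width 4; this decomposition certifies tw(G) ≤ 4. For the lower bound, the 5 vertices {1, 2, 3, 4, 6} are pairwise adjacent, and any tree decomposition puts a clique entirely inside one bag — forcing width ≥ 4. Combining the bounds, tw(G) = 4.

Treewidth 4.
Bags: B1 = {1, 2, 3, 4, 6}  B2 = {2, 3, 4, 5, 6}
Tree: B1–B2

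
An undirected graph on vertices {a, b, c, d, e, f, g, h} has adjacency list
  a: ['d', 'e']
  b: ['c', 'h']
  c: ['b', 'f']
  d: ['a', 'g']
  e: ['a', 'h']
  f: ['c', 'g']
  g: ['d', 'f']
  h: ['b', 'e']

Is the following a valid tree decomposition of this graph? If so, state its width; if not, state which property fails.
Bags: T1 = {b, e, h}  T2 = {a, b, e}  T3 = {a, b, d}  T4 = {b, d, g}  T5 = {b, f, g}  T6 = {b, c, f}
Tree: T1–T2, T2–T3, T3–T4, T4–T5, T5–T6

Vertex coverage: the bags together contain {a, b, c, d, e, f, g, h}, the full vertex set. Edge coverage: each edge of G has both endpoints in at least one bag. Running intersection: for every vertex, the bags containing it form a connected subtree. All three properties hold, so this is a valid tree decomposition of width max|bag| − 1 = 2, and hence tw(G) ≤ 2.

Yes; width 2.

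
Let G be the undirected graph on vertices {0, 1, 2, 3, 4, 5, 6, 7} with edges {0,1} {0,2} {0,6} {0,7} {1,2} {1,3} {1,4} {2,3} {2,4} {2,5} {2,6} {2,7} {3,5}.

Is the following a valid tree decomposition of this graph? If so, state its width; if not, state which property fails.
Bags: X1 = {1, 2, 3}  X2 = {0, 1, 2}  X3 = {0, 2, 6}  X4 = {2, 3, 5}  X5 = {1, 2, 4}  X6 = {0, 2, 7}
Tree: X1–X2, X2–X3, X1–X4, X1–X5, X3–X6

Yes; width 2.

Vertex coverage: the bags together contain {0, 1, 2, 3, 4, 5, 6, 7}, the full vertex set. Edge coverage: each edge of G has both endpoints in at least one bag. Running intersection: for every vertex, the bags containing it form a connected subtree. All three properties hold, so this is a valid tree decomposition of width max|bag| − 1 = 2, and hence tw(G) ≤ 2.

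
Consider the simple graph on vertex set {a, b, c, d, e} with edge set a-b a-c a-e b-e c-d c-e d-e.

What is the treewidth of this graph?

2

A width-2 tree decomposition is:
Bags: B1 = {c, d, e}  B2 = {a, c, e}  B3 = {a, b, e}
Tree: B1–B2, B2–B3
Each bag holds 3 vertices, so the decomposition has width 2, which upper-bounds the treewidth. For the lower bound, the 3 vertices {c, d, e} are pairwise adjacent, and any tree decomposition puts a clique entirely inside one bag — forcing width ≥ 2. Combining the bounds, tw(G) = 2.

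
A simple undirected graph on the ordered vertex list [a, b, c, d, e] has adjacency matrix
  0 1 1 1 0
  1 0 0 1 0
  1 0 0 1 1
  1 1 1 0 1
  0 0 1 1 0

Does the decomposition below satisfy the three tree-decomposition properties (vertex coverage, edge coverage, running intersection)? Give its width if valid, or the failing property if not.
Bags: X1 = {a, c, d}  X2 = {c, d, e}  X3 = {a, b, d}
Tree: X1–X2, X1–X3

Yes; width 2.

Checking the three conditions: (i) the bags cover all of {a, b, c, d, e}; (ii) for each edge, some bag contains both endpoints; (iii) the bags containing any fixed vertex form a subtree. All hold, so the decomposition is valid with width 3 − 1 = 2.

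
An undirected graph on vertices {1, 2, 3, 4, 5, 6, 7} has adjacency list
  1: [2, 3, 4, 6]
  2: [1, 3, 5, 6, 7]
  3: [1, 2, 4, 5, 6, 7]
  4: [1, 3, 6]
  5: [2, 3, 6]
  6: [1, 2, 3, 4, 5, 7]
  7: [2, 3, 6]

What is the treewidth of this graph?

A width-3 tree decomposition is:
Bags: B1 = {1, 2, 3, 6}  B2 = {2, 3, 6, 7}  B3 = {1, 3, 4, 6}  B4 = {2, 3, 5, 6}
Tree: B1–B2, B1–B3, B2–B4
Every bag has size at most 4, so the width is 4 − 1 = 3 and tw(G) ≤ 3. On the other hand G contains the 4-clique {1, 2, 3, 6}. A clique must lie in a single bag of any decomposition, so no decomposition can have width below 3. Therefore the treewidth is 3.

3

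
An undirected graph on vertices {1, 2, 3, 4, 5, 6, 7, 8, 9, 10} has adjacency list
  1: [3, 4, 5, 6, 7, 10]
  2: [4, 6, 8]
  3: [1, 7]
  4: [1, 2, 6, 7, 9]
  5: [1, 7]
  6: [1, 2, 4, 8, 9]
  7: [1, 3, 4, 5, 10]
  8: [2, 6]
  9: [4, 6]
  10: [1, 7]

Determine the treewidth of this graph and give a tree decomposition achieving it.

Treewidth 2.
Bags: B1 = {1, 4, 6}  B2 = {1, 4, 7}  B3 = {2, 4, 6}  B4 = {4, 6, 9}  B5 = {1, 7, 10}  B6 = {1, 5, 7}  B7 = {2, 6, 8}  B8 = {1, 3, 7}
Tree: B1–B2, B1–B3, B3–B4, B2–B5, B2–B6, B3–B7, B2–B8

The largest bag has 3 vertices, giving width 2; this decomposition certifies tw(G) ≤ 2. On the other hand G contains the 3-clique {2, 6, 8}. A clique must lie in a single bag of any decomposition, so no decomposition can have width below 2. The upper and lower bounds meet at 2, so that is the treewidth.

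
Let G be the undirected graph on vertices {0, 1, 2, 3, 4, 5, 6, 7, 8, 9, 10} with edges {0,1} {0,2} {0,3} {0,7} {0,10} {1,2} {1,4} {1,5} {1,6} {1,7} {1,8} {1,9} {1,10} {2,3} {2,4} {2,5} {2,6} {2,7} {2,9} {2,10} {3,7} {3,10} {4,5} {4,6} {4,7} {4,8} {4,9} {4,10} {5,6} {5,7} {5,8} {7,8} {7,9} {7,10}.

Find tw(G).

A width-4 tree decomposition is:
Bags: B1 = {0, 1, 2, 7, 10}  B2 = {0, 2, 3, 7, 10}  B3 = {1, 2, 4, 7, 10}  B4 = {1, 2, 4, 5, 7}  B5 = {1, 2, 4, 7, 9}  B6 = {1, 2, 4, 5, 6}  B7 = {1, 4, 5, 7, 8}
Tree: B1–B2, B1–B3, B3–B4, B4–B5, B4–B6, B4–B7
The largest bag has 5 vertices, giving width 4; this decomposition certifies tw(G) ≤ 4. On the other hand G contains the 5-clique {1, 4, 5, 7, 8}. A clique must lie in a single bag of any decomposition, so no decomposition can have width below 4. Therefore the treewidth is 4.

4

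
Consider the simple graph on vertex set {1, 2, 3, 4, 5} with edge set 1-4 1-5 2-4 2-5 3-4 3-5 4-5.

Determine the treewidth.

A width-2 tree decomposition is:
Bags: B1 = {1, 4, 5}  B2 = {3, 4, 5}  B3 = {2, 4, 5}
Tree: B1–B2, B1–B3
The largest bag has 3 vertices, giving width 2; this decomposition certifies tw(G) ≤ 2. For the lower bound, the 3 vertices {1, 4, 5} are pairwise adjacent, and any tree decomposition puts a clique entirely inside one bag — forcing width ≥ 2. The upper and lower bounds meet at 2, so that is the treewidth.

2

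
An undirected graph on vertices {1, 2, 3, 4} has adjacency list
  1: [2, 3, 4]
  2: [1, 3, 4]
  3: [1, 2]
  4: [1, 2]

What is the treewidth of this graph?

2

A width-2 tree decomposition is:
Bags: B1 = {1, 2, 3}  B2 = {1, 2, 4}
Tree: B1–B2
Each bag holds 3 vertices, so the decomposition has width 2, which upper-bounds the treewidth. On the other hand G contains the 3-clique {1, 2, 3}. A clique must lie in a single bag of any decomposition, so no decomposition can have width below 2. Therefore the treewidth is 2.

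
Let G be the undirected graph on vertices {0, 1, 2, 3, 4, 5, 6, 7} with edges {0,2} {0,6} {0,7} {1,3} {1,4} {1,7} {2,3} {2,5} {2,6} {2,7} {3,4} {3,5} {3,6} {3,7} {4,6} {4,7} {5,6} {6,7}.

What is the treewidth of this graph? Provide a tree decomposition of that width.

Treewidth 3.
One optimal decomposition is:
Bags: B1 = {3, 4, 6, 7}  B2 = {2, 3, 6, 7}  B3 = {0, 2, 6, 7}  B4 = {1, 3, 4, 7}  B5 = {2, 3, 5, 6}
Tree: B1–B2, B2–B3, B1–B4, B2–B5

Every bag has size at most 4, so the width is 4 − 1 = 3 and tw(G) ≤ 3. For the lower bound, the 4 vertices {0, 2, 6, 7} are pairwise adjacent, and any tree decomposition puts a clique entirely inside one bag — forcing width ≥ 3. Hence tw(G) = 3 exactly.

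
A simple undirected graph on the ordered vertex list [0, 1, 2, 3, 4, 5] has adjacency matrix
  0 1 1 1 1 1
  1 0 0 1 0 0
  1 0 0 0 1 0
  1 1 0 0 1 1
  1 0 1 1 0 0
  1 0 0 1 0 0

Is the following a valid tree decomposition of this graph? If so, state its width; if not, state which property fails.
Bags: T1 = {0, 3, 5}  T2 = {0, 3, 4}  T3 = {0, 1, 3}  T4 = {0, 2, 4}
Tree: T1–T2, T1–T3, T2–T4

Every vertex of G appears in some bag (union = {0, 1, 2, 3, 4, 5}); every edge is covered by a bag; and for each vertex v the set of bags containing v is connected in the bag tree. The decomposition is therefore valid. The largest bag has 3 vertices, so the width is 2.

Yes; width 2.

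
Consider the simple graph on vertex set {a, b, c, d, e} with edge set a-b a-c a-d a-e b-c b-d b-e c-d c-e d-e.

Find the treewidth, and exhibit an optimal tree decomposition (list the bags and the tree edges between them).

A single bag containing all 5 vertices is trivially a valid decomposition of width 4. For the lower bound, the 5 vertices {a, b, c, d, e} are pairwise adjacent, and any tree decomposition puts a clique entirely inside one bag — forcing width ≥ 4. Therefore the treewidth is 4.

Treewidth 4.
One such decomposition:
Bags: B1 = {a, b, c, d, e}
Tree: (single bag)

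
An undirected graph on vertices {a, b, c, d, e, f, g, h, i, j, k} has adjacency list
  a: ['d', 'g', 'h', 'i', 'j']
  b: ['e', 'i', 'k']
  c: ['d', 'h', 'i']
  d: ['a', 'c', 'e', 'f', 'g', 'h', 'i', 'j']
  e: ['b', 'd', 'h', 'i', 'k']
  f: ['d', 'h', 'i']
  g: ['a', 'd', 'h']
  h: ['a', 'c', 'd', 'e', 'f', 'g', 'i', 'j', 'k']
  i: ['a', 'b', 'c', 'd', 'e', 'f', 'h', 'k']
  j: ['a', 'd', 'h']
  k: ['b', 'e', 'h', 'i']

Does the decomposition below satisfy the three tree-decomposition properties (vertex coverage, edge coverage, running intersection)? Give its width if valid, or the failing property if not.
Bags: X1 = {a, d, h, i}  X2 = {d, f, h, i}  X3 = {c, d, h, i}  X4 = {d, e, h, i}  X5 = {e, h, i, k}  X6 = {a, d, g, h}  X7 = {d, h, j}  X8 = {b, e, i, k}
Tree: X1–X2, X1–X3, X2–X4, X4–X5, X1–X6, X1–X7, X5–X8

A tree decomposition must satisfy three properties: every vertex lies in some bag; for every edge, both endpoints lie together in some bag; and for every vertex, the bags containing it form a connected subtree. Here edge (a,j) lies in no bag, so the decomposition is invalid.

No — edge (a,j) lies in no bag.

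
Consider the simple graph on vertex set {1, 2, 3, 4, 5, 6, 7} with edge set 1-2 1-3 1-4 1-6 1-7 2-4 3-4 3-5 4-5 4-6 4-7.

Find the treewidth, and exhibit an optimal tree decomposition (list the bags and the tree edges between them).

Treewidth 2.
One such decomposition:
Bags: B1 = {1, 3, 4}  B2 = {1, 2, 4}  B3 = {1, 4, 6}  B4 = {1, 4, 7}  B5 = {3, 4, 5}
Tree: B1–B2, B2–B3, B3–B4, B1–B5

Each bag holds 3 vertices, so the decomposition has width 2, which upper-bounds the treewidth. On the other hand G contains the 3-clique {1, 2, 4}. A clique must lie in a single bag of any decomposition, so no decomposition can have width below 2. Combining the bounds, tw(G) = 2.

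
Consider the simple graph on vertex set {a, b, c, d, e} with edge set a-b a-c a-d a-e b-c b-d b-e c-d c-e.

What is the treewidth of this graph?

A width-3 tree decomposition is:
Bags: B1 = {a, b, c, d}  B2 = {a, b, c, e}
Tree: B1–B2
Every bag has size at most 4, so the width is 4 − 1 = 3 and tw(G) ≤ 3. On the other hand G contains the 4-clique {a, b, c, d}. A clique must lie in a single bag of any decomposition, so no decomposition can have width below 3. Hence tw(G) = 3 exactly.

3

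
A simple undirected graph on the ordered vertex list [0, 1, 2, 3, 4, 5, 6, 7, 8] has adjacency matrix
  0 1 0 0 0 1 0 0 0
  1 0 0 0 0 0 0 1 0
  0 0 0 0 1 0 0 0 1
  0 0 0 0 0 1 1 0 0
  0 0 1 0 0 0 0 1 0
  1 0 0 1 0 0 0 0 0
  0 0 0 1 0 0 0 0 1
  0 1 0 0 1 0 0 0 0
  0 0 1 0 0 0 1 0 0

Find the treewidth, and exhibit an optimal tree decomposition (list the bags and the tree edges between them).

Treewidth 2.
One optimal decomposition is:
Bags: B1 = {3, 5, 6}  B2 = {0, 5, 6}  B3 = {0, 1, 6}  B4 = {1, 6, 7}  B5 = {4, 6, 7}  B6 = {2, 4, 6}  B7 = {2, 6, 8}
Tree: B1–B2, B2–B3, B3–B4, B4–B5, B5–B6, B6–B7

The largest bag has 3 vertices, giving width 2; this decomposition certifies tw(G) ≤ 2. The edges 6–3–5–0–1–7–4–2–8–6 form a cycle, so G is not a tree and its treewidth is at least 2. The upper and lower bounds meet at 2, so that is the treewidth.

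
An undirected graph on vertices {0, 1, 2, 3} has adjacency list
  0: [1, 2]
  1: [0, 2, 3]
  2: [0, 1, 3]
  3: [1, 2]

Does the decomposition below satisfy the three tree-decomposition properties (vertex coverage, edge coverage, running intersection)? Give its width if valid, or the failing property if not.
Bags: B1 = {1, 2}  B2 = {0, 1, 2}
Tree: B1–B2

A tree decomposition must satisfy three properties: every vertex lies in some bag; for every edge, both endpoints lie together in some bag; and for every vertex, the bags containing it form a connected subtree. Here vertex 3 appears in no bag, so the decomposition is invalid.

No — vertex 3 appears in no bag.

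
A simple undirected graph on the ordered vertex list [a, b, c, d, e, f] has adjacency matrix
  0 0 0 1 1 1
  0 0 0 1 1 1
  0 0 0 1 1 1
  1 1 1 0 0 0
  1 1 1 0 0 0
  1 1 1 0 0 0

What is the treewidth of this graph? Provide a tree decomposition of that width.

The largest bag has 4 vertices, giving width 3; this decomposition certifies tw(G) ≤ 3. For the lower bound: the 4 vertex sets {a,d}, {c,f}, {b}, {e} are disjoint, each induces a connected subgraph, and every pair is joined by at least one edge of G. Contracting each set to a single vertex therefore yields K_{4} as a minor, and since treewidth is minor-monotone, tw(G) ≥ tw(K_{4}) = 3. The upper and lower bounds meet at 3, so that is the treewidth.

Treewidth 3.
Bags: B1 = {a, b, c, d}  B2 = {a, b, c, f}  B3 = {a, b, c, e}
Tree: B1–B2, B2–B3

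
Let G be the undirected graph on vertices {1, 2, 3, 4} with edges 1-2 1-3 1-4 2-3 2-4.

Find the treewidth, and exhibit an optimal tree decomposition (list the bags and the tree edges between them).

Treewidth 2.
One such decomposition:
Bags: B1 = {1, 2, 4}  B2 = {1, 2, 3}
Tree: B1–B2

Each bag holds 3 vertices, so the decomposition has width 2, which upper-bounds the treewidth. For the lower bound, the 3 vertices {1, 2, 3} are pairwise adjacent, and any tree decomposition puts a clique entirely inside one bag — forcing width ≥ 2. Combining the bounds, tw(G) = 2.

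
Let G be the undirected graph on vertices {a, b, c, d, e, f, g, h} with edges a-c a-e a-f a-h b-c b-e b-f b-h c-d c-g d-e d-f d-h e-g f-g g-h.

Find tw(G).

4

A width-4 tree decomposition is:
Bags: B1 = {b, c, e, f, h}  B2 = {a, c, e, f, h}  B3 = {c, e, f, g, h}  B4 = {c, d, e, f, h}
Tree: B1–B2, B2–B3, B3–B4
Each bag holds 5 vertices, so the decomposition has width 4, which upper-bounds the treewidth. For the lower bound: the 5 vertex sets {b,e}, {a,c}, {g,h}, {f}, {d} are disjoint, each induces a connected subgraph, and every pair is joined by at least one edge of G. Contracting each set to a single vertex therefore yields K_{5} as a minor, and since treewidth is minor-monotone, tw(G) ≥ tw(K_{5}) = 4. Combining the bounds, tw(G) = 4.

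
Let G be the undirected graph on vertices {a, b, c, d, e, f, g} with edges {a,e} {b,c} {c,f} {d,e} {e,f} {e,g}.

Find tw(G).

A width-1 tree decomposition is:
Bags: B1 = {e, g}  B2 = {a, e}  B3 = {d, e}  B4 = {e, f}  B5 = {c, f}  B6 = {b, c}
Tree: B1–B2, B1–B3, B2–B4, B4–B5, B5–B6
Each bag holds 2 vertices, so the decomposition has width 1, which upper-bounds the treewidth. Since G has at least one edge (e.g. g–e), it is not an edgeless graph, so tw(G) ≥ 1. Therefore the treewidth is 1.

1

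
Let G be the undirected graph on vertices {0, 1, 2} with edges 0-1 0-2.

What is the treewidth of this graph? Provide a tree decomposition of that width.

Each bag holds 2 vertices, so the decomposition has width 1, which upper-bounds the treewidth. Any graph with an edge has treewidth ≥ 1, and G has the edge 2–0. Therefore the treewidth is 1.

Treewidth 1.
One such decomposition:
Bags: B1 = {0, 2}  B2 = {0, 1}
Tree: B1–B2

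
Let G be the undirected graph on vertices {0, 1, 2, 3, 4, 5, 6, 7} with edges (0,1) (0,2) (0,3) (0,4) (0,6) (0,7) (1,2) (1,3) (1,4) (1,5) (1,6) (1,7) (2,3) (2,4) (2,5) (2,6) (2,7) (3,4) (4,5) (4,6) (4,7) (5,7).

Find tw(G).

A width-4 tree decomposition is:
Bags: B1 = {1, 2, 4, 5, 7}  B2 = {0, 1, 2, 4, 7}  B3 = {0, 1, 2, 4, 6}  B4 = {0, 1, 2, 3, 4}
Tree: B1–B2, B2–B3, B3–B4
The largest bag has 5 vertices, giving width 4; this decomposition certifies tw(G) ≤ 4. Conversely, {0, 1, 2, 3, 4} is a clique of size 5, and the vertices of any clique must share a bag in every tree decomposition; so some bag has ≥ 5 vertices and tw(G) ≥ 4. The upper and lower bounds meet at 4, so that is the treewidth.

4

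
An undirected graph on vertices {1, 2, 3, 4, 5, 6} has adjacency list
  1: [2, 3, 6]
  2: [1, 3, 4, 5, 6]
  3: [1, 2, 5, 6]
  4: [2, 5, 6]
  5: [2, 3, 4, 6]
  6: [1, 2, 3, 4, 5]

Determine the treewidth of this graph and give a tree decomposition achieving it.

Treewidth 3.
One such decomposition:
Bags: B1 = {2, 3, 5, 6}  B2 = {2, 4, 5, 6}  B3 = {1, 2, 3, 6}
Tree: B1–B2, B1–B3

The largest bag has 4 vertices, giving width 3; this decomposition certifies tw(G) ≤ 3. On the other hand G contains the 4-clique {1, 2, 3, 6}. A clique must lie in a single bag of any decomposition, so no decomposition can have width below 3. The upper and lower bounds meet at 3, so that is the treewidth.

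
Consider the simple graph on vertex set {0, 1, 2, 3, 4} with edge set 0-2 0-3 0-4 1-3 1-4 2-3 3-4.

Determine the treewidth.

A width-2 tree decomposition is:
Bags: B1 = {0, 3, 4}  B2 = {1, 3, 4}  B3 = {0, 2, 3}
Tree: B1–B2, B1–B3
The largest bag has 3 vertices, giving width 2; this decomposition certifies tw(G) ≤ 2. For the lower bound, the 3 vertices {0, 2, 3} are pairwise adjacent, and any tree decomposition puts a clique entirely inside one bag — forcing width ≥ 2. The upper and lower bounds meet at 2, so that is the treewidth.

2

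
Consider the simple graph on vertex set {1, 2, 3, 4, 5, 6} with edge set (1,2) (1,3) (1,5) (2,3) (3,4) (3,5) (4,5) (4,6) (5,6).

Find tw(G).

2

A width-2 tree decomposition is:
Bags: B1 = {1, 3, 5}  B2 = {1, 2, 3}  B3 = {3, 4, 5}  B4 = {4, 5, 6}
Tree: B1–B2, B1–B3, B3–B4
The largest bag has 3 vertices, giving width 2; this decomposition certifies tw(G) ≤ 2. Conversely, {1, 2, 3} is a clique of size 3, and the vertices of any clique must share a bag in every tree decomposition; so some bag has ≥ 3 vertices and tw(G) ≥ 2. Hence tw(G) = 2 exactly.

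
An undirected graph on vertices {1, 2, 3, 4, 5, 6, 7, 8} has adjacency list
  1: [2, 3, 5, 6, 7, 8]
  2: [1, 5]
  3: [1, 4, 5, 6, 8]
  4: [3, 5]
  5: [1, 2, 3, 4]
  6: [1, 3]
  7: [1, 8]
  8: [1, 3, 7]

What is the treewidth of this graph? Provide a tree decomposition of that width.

Every bag has size at most 3, so the width is 3 − 1 = 2 and tw(G) ≤ 2. On the other hand G contains the 3-clique {1, 2, 5}. A clique must lie in a single bag of any decomposition, so no decomposition can have width below 2. Combining the bounds, tw(G) = 2.

Treewidth 2.
One optimal decomposition is:
Bags: B1 = {1, 3, 6}  B2 = {1, 3, 5}  B3 = {1, 3, 8}  B4 = {1, 2, 5}  B5 = {3, 4, 5}  B6 = {1, 7, 8}
Tree: B1–B2, B1–B3, B2–B4, B2–B5, B3–B6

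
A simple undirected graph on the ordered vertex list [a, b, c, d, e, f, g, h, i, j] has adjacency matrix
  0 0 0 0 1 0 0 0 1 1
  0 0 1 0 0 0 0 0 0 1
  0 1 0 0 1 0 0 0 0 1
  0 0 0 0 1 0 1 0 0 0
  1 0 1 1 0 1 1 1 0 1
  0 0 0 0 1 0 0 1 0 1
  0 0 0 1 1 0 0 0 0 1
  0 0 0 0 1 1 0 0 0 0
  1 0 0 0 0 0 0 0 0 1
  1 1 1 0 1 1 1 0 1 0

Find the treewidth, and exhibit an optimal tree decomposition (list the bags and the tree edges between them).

Treewidth 2.
One optimal decomposition is:
Bags: B1 = {e, g, j}  B2 = {e, f, j}  B3 = {d, e, g}  B4 = {c, e, j}  B5 = {b, c, j}  B6 = {a, e, j}  B7 = {a, i, j}  B8 = {e, f, h}
Tree: B1–B2, B1–B3, B2–B4, B4–B5, B4–B6, B6–B7, B2–B8

Each bag holds 3 vertices, so the decomposition has width 2, which upper-bounds the treewidth. For the lower bound, the 3 vertices {d, e, g} are pairwise adjacent, and any tree decomposition puts a clique entirely inside one bag — forcing width ≥ 2. Hence tw(G) = 2 exactly.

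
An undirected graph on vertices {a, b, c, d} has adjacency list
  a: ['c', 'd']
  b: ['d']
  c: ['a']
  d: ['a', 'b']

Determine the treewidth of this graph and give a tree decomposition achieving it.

The largest bag has 2 vertices, giving width 1; this decomposition certifies tw(G) ≤ 1. Since G has at least one edge (e.g. d–a), it is not an edgeless graph, so tw(G) ≥ 1. The upper and lower bounds meet at 1, so that is the treewidth.

Treewidth 1.
Bags: B1 = {a, d}  B2 = {a, c}  B3 = {b, d}
Tree: B1–B2, B1–B3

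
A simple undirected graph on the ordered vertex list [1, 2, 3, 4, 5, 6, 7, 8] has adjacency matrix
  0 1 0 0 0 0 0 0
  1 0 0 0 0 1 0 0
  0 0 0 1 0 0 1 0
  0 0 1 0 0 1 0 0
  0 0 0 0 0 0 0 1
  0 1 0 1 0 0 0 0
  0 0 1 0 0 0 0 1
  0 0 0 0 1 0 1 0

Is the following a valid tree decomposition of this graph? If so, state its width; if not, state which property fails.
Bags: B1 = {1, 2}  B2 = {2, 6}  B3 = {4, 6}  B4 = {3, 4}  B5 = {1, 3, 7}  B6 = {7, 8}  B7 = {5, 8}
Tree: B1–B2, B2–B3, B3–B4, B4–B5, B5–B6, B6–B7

A tree decomposition must satisfy three properties: every vertex lies in some bag; for every edge, both endpoints lie together in some bag; and for every vertex, the bags containing it form a connected subtree. Here bags containing vertex 1 are not connected in the tree, so the decomposition is invalid.

No — bags containing vertex 1 are not connected in the tree.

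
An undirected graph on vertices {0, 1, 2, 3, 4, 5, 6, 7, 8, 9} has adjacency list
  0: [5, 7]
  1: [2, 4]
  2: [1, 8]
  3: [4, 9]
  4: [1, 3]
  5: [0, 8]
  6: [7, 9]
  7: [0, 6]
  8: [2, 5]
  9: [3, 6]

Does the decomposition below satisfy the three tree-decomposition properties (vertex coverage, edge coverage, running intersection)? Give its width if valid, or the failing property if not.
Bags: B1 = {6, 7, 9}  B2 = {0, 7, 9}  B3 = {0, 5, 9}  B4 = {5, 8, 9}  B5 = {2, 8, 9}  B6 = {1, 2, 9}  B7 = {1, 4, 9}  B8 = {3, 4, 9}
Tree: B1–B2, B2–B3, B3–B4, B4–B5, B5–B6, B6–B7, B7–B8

Every vertex of G appears in some bag (union = {0, 1, 2, 3, 4, 5, 6, 7, 8, 9}); every edge is covered by a bag; and for each vertex v the set of bags containing v is connected in the bag tree. The decomposition is therefore valid. The largest bag has 3 vertices, so the width is 2.

Yes; width 2.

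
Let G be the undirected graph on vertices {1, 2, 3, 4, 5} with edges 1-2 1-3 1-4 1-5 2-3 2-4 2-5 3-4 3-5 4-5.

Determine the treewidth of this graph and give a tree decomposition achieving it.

Treewidth 4.
One optimal decomposition is:
Bags: B1 = {1, 2, 3, 4, 5}
Tree: (single bag)

With just one bag of size 5, the width is 5 − 1 = 4, so tw(G) ≤ 4. On the other hand G contains the 5-clique {1, 2, 3, 4, 5}. A clique must lie in a single bag of any decomposition, so no decomposition can have width below 4. Hence tw(G) = 4 exactly.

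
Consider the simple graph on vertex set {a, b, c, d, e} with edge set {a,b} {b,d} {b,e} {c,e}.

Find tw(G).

A width-1 tree decomposition is:
Bags: B1 = {c, e}  B2 = {b, e}  B3 = {b, d}  B4 = {a, b}
Tree: B1–B2, B2–B3, B2–B4
Every bag has size at most 2, so the width is 2 − 1 = 1 and tw(G) ≤ 1. Since G has at least one edge (e.g. e–c), it is not an edgeless graph, so tw(G) ≥ 1. Hence tw(G) = 1 exactly.

1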